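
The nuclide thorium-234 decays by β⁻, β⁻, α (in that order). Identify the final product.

Th-230

Start: (A, Z) = (234, 90).
After β⁻: (234, 91).
After β⁻: (234, 92).
After α: (230, 90).
Z = 90 is thorium.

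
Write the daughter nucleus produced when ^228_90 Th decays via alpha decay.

Alpha decay: mass number changes by -4, atomic number by -2.
A: 228 − 4 = 224; Z: 90 − 2 = 88.
Z = 88 is radium, so the daughter is ^224_88 Ra.

Ra-224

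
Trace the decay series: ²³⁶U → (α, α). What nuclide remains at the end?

Start: (A, Z) = (236, 92).
After α: (232, 90).
After α: (228, 88).
Z = 88 is radium.

Ra-228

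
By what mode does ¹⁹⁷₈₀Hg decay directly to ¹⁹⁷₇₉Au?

beta-plus decay or electron capture

ΔA = 197 − 197 = 0; ΔZ = 79 − 80 = -1.
A is unchanged and Z drops by 1 — a proton has become a neutron (β⁺ emission or electron capture).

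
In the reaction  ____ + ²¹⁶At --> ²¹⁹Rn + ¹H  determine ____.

alpha particle

Conserve mass number: A + 216 = 219 + 1, so A = 4.
Conserve atomic number: Z + 85 = 86 + 1, so Z = 2.
A = 4 and Z = 2 is ⁴He — an alpha particle.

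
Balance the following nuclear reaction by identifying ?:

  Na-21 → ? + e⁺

Ne-21

Conserve mass number: 21 = A + 0, so A = 21.
Conserve atomic number: 11 = Z + 1, so Z = 10.
Z = 10 is neon, so the species is Ne-21.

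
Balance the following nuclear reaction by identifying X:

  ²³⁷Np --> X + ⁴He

Pa-233

Conserve mass number: 237 = A + 4, so A = 233.
Conserve atomic number: 93 = Z + 2, so Z = 91.
Z = 91 is protactinium, so the species is ²³³Pa.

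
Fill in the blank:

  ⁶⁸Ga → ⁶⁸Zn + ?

Conserve mass number: 68 = 68 + A, so A = 0.
Conserve atomic number: 31 = 30 + Z, so Z = 1.
A = 0 and Z = 1 is e⁺ — a positron.

positron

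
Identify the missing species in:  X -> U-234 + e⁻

Pa-234

Conserve mass number: A = 234 + 0, so A = 234.
Conserve atomic number: Z = 92 − 1, so Z = 91.
Z = 91 is protactinium, so the species is Pa-234.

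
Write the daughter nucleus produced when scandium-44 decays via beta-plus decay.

Ca-44

Beta-plus decay: mass number changes by +0, atomic number by -1.
A: 44 = 44; Z: 21 − 1 = 20.
Z = 20 is calcium, so the daughter is calcium-44.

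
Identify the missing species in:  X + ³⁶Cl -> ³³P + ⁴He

neutron

Conserve mass number: A + 36 = 33 + 4, so A = 1.
Conserve atomic number: Z + 17 = 15 + 2, so Z = 0.
A = 1 and Z = 0 is ¹n — a neutron.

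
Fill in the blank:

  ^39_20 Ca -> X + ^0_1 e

Conserve mass number: 39 = A + 0, so A = 39.
Conserve atomic number: 20 = Z + 1, so Z = 19.
Z = 19 is potassium, so the species is ^39_19 K.

K-39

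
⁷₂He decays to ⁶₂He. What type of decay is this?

ΔA = 6 − 7 = -1; ΔZ = 2 − 2 = +0.
A drops by 1 with Z unchanged — a neutron was emitted.

neutron emission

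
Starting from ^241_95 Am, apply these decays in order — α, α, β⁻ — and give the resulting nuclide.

U-233

Start: (A, Z) = (241, 95).
After α: (237, 93).
After α: (233, 91).
After β⁻: (233, 92).
Z = 92 is uranium.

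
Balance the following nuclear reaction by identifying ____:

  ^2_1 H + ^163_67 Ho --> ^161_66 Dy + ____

Conserve mass number: 2 + 163 = 161 + A, so A = 4.
Conserve atomic number: 1 + 67 = 66 + Z, so Z = 2.
A = 4 and Z = 2 is ^4_2 He — an alpha particle.

alpha particle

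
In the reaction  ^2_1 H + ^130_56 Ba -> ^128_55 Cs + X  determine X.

alpha particle

Conserve mass number: 2 + 130 = 128 + A, so A = 4.
Conserve atomic number: 1 + 56 = 55 + Z, so Z = 2.
A = 4 and Z = 2 is ^4_2 He — an alpha particle.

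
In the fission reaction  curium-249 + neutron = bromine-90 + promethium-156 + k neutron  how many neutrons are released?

Conserve mass number: 250 = 90 + 156 + k, so k = 250 − 246 = 4.
Check atomic number: 96 = 35 + 61 + 0 = 96. ✓

4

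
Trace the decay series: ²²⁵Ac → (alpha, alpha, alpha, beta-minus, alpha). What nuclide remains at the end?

Pb-209

Start: (A, Z) = (225, 89).
After α: (221, 87).
After α: (217, 85).
After α: (213, 83).
After β⁻: (213, 84).
After α: (209, 82).
Z = 82 is lead.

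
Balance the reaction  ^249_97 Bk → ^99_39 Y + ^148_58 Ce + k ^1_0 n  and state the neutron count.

2

Conserve mass number: 249 = 99 + 148 + k, so k = 249 − 247 = 2.
Check atomic number: 97 = 39 + 58 + 0 = 97. ✓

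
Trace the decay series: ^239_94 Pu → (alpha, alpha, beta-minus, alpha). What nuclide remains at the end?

Start: (A, Z) = (239, 94).
After α: (235, 92).
After α: (231, 90).
After β⁻: (231, 91).
After α: (227, 89).
Z = 89 is actinium.

Ac-227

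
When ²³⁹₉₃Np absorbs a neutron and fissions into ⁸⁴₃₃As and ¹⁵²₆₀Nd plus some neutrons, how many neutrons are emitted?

Conserve mass number: 240 = 84 + 152 + k, so k = 240 − 236 = 4.
Check atomic number: 93 = 33 + 60 + 0 = 93. ✓

4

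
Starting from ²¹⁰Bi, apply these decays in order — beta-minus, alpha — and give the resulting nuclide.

Pb-206

Start: (A, Z) = (210, 83).
After β⁻: (210, 84).
After α: (206, 82).
Z = 82 is lead.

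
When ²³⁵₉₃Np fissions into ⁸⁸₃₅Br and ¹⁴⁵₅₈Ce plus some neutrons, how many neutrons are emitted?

Conserve mass number: 235 = 88 + 145 + k, so k = 235 − 233 = 2.
Check atomic number: 93 = 35 + 58 + 0 = 93. ✓

2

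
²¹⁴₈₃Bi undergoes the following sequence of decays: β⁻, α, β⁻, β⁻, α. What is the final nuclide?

Pb-206

Start: (A, Z) = (214, 83).
After β⁻: (214, 84).
After α: (210, 82).
After β⁻: (210, 83).
After β⁻: (210, 84).
After α: (206, 82).
Z = 82 is lead.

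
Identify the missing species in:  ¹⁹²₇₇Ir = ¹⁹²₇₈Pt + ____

Conserve mass number: 192 = 192 + A, so A = 0.
Conserve atomic number: 77 = 78 + Z, so Z = -1.
A = 0 and Z = -1 is ⁰₋₁e — a beta-minus particle.

beta-minus particle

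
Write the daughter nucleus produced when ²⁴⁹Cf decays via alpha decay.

Cm-245

Alpha decay: mass number changes by -4, atomic number by -2.
A: 249 − 4 = 245; Z: 98 − 2 = 96.
Z = 96 is curium, so the daughter is ²⁴⁵Cm.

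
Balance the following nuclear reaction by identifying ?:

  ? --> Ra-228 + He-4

Th-232

Conserve mass number: A = 228 + 4, so A = 232.
Conserve atomic number: Z = 88 + 2, so Z = 90.
Z = 90 is thorium, so the species is Th-232.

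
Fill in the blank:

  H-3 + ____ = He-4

Conserve mass number: 3 + A = 4, so A = 1.
Conserve atomic number: 1 + Z = 2, so Z = 1.
A = 1 and Z = 1 is H-1 — a proton.

proton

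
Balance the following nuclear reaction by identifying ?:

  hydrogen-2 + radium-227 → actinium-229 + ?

Conserve mass number: 2 + 227 = 229 + A, so A = 0.
Conserve atomic number: 1 + 88 = 89 + Z, so Z = 0.
A = 0 and Z = 0 is γ — a gamma ray.

gamma ray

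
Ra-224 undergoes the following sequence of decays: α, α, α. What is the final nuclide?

Start: (A, Z) = (224, 88).
After α: (220, 86).
After α: (216, 84).
After α: (212, 82).
Z = 82 is lead.

Pb-212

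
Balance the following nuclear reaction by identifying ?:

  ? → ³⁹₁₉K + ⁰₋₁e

Ar-39

Conserve mass number: A = 39 + 0, so A = 39.
Conserve atomic number: Z = 19 − 1, so Z = 18.
Z = 18 is argon, so the species is ³⁹₁₈Ar.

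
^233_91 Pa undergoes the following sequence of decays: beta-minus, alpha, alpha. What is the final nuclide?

Ra-225

Start: (A, Z) = (233, 91).
After β⁻: (233, 92).
After α: (229, 90).
After α: (225, 88).
Z = 88 is radium.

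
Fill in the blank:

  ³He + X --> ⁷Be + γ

Conserve mass number: 3 + A = 7 + 0, so A = 4.
Conserve atomic number: 2 + Z = 4 + 0, so Z = 2.
A = 4 and Z = 2 is ⁴He — an alpha particle.

alpha particle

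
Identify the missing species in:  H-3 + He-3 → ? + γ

Li-6

Conserve mass number: 3 + 3 = A + 0, so A = 6.
Conserve atomic number: 1 + 2 = Z + 0, so Z = 3.
Z = 3 is lithium, so the species is Li-6.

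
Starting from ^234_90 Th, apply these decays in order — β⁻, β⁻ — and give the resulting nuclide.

U-234

Start: (A, Z) = (234, 90).
After β⁻: (234, 91).
After β⁻: (234, 92).
Z = 92 is uranium.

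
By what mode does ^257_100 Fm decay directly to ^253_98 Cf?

alpha decay

ΔA = 253 − 257 = -4; ΔZ = 98 − 100 = -2.
A drops by 4 and Z drops by 2 — the signature of alpha emission.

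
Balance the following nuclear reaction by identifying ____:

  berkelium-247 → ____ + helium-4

Conserve mass number: 247 = A + 4, so A = 243.
Conserve atomic number: 97 = Z + 2, so Z = 95.
Z = 95 is americium, so the species is americium-243.

Am-243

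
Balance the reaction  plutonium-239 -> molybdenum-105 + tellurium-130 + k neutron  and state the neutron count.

Conserve mass number: 239 = 105 + 130 + k, so k = 239 − 235 = 4.
Check atomic number: 94 = 42 + 52 + 0 = 94. ✓

4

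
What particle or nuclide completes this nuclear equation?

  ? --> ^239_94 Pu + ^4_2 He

Cm-243

Conserve mass number: A = 239 + 4, so A = 243.
Conserve atomic number: Z = 94 + 2, so Z = 96.
Z = 96 is curium, so the species is ^243_96 Cm.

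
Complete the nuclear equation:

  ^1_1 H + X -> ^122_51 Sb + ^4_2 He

Conserve mass number: 1 + A = 122 + 4, so A = 125.
Conserve atomic number: 1 + Z = 51 + 2, so Z = 52.
Z = 52 is tellurium, so the species is ^125_52 Te.

Te-125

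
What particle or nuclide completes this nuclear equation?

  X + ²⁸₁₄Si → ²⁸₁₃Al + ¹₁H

Conserve mass number: A + 28 = 28 + 1, so A = 1.
Conserve atomic number: Z + 14 = 13 + 1, so Z = 0.
A = 1 and Z = 0 is ¹₀n — a neutron.

neutron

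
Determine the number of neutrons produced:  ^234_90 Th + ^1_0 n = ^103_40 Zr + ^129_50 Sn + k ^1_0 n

Conserve mass number: 235 = 103 + 129 + k, so k = 235 − 232 = 3.
Check atomic number: 90 = 40 + 50 + 0 = 90. ✓

3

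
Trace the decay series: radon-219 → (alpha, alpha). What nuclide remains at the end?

Start: (A, Z) = (219, 86).
After α: (215, 84).
After α: (211, 82).
Z = 82 is lead.

Pb-211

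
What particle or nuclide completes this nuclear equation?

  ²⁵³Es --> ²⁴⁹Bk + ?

alpha particle

Conserve mass number: 253 = 249 + A, so A = 4.
Conserve atomic number: 99 = 97 + Z, so Z = 2.
A = 4 and Z = 2 is ⁴He — an alpha particle.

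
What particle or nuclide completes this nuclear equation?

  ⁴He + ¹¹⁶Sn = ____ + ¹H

Sb-119

Conserve mass number: 4 + 116 = A + 1, so A = 119.
Conserve atomic number: 2 + 50 = Z + 1, so Z = 51.
Z = 51 is antimony, so the species is ¹¹⁹Sb.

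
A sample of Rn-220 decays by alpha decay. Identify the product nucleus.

Alpha decay: mass number changes by -4, atomic number by -2.
A: 220 − 4 = 216; Z: 86 − 2 = 84.
Z = 84 is polonium, so the daughter is Po-216.

Po-216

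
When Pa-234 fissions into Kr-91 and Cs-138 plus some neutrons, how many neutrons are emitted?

5

Conserve mass number: 234 = 91 + 138 + k, so k = 234 − 229 = 5.
Check atomic number: 91 = 36 + 55 + 0 = 91. ✓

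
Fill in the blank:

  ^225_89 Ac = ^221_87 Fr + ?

alpha particle

Conserve mass number: 225 = 221 + A, so A = 4.
Conserve atomic number: 89 = 87 + Z, so Z = 2.
A = 4 and Z = 2 is ^4_2 He — an alpha particle.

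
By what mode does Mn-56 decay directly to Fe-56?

beta-minus decay

ΔA = 56 − 56 = 0; ΔZ = 26 − 25 = +1.
A is unchanged and Z rises by 1 — a neutron has become a proton (β⁻ decay).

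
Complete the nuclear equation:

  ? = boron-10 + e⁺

Conserve mass number: A = 10 + 0, so A = 10.
Conserve atomic number: Z = 5 + 1, so Z = 6.
Z = 6 is carbon, so the species is carbon-10.

C-10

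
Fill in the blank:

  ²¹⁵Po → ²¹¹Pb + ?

alpha particle

Conserve mass number: 215 = 211 + A, so A = 4.
Conserve atomic number: 84 = 82 + Z, so Z = 2.
A = 4 and Z = 2 is ⁴He — an alpha particle.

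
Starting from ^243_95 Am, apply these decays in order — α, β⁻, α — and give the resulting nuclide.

U-235

Start: (A, Z) = (243, 95).
After α: (239, 93).
After β⁻: (239, 94).
After α: (235, 92).
Z = 92 is uranium.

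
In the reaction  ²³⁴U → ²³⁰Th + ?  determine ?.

Conserve mass number: 234 = 230 + A, so A = 4.
Conserve atomic number: 92 = 90 + Z, so Z = 2.
A = 4 and Z = 2 is ⁴He — an alpha particle.

alpha particle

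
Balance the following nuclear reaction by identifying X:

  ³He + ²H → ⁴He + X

proton

Conserve mass number: 3 + 2 = 4 + A, so A = 1.
Conserve atomic number: 2 + 1 = 2 + Z, so Z = 1.
A = 1 and Z = 1 is ¹H — a proton.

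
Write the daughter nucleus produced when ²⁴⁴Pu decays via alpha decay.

Alpha decay: mass number changes by -4, atomic number by -2.
A: 244 − 4 = 240; Z: 94 − 2 = 92.
Z = 92 is uranium, so the daughter is ²⁴⁰U.

U-240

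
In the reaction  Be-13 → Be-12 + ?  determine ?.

neutron

Conserve mass number: 13 = 12 + A, so A = 1.
Conserve atomic number: 4 = 4 + Z, so Z = 0.
A = 1 and Z = 0 is n — a neutron.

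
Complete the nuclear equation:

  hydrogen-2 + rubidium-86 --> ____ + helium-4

Conserve mass number: 2 + 86 = A + 4, so A = 84.
Conserve atomic number: 1 + 37 = Z + 2, so Z = 36.
Z = 36 is krypton, so the species is krypton-84.

Kr-84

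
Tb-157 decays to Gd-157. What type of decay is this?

ΔA = 157 − 157 = 0; ΔZ = 64 − 65 = -1.
A is unchanged and Z drops by 1 — a proton has become a neutron (β⁺ emission or electron capture).

beta-plus decay or electron capture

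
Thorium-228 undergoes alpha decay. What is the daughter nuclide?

Alpha decay: mass number changes by -4, atomic number by -2.
A: 228 − 4 = 224; Z: 90 − 2 = 88.
Z = 88 is radium, so the daughter is radium-224.

Ra-224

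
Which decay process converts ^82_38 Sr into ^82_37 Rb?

ΔA = 82 − 82 = 0; ΔZ = 37 − 38 = -1.
A is unchanged and Z drops by 1 — a proton has become a neutron (β⁺ emission or electron capture).

beta-plus decay or electron capture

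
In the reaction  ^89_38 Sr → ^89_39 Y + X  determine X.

beta-minus particle

Conserve mass number: 89 = 89 + A, so A = 0.
Conserve atomic number: 38 = 39 + Z, so Z = -1.
A = 0 and Z = -1 is ^0_-1 e — a beta-minus particle.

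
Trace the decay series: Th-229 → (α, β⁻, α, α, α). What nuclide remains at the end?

Bi-213

Start: (A, Z) = (229, 90).
After α: (225, 88).
After β⁻: (225, 89).
After α: (221, 87).
After α: (217, 85).
After α: (213, 83).
Z = 83 is bismuth.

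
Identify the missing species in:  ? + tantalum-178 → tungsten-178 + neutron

proton

Conserve mass number: A + 178 = 178 + 1, so A = 1.
Conserve atomic number: Z + 73 = 74 + 0, so Z = 1.
A = 1 and Z = 1 is hydrogen-1 — a proton.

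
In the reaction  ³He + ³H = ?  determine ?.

Conserve mass number: 3 + 3 = A, so A = 6.
Conserve atomic number: 2 + 1 = Z, so Z = 3.
Z = 3 is lithium, so the species is ⁶Li.

Li-6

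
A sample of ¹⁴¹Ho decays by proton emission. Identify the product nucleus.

Proton emission: mass number changes by -1, atomic number by -1.
A: 141 − 1 = 140; Z: 67 − 1 = 66.
Z = 66 is dysprosium, so the daughter is ¹⁴⁰Dy.

Dy-140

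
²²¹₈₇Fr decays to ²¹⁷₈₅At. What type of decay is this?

alpha decay

ΔA = 217 − 221 = -4; ΔZ = 85 − 87 = -2.
A drops by 4 and Z drops by 2 — the signature of alpha emission.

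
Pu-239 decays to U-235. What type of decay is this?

alpha decay

ΔA = 235 − 239 = -4; ΔZ = 92 − 94 = -2.
A drops by 4 and Z drops by 2 — the signature of alpha emission.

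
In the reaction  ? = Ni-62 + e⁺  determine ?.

Cu-62

Conserve mass number: A = 62 + 0, so A = 62.
Conserve atomic number: Z = 28 + 1, so Z = 29.
Z = 29 is copper, so the species is Cu-62.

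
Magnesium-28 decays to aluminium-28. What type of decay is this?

beta-minus decay

ΔA = 28 − 28 = 0; ΔZ = 13 − 12 = +1.
A is unchanged and Z rises by 1 — a neutron has become a proton (β⁻ decay).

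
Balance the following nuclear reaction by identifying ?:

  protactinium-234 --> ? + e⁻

Conserve mass number: 234 = A + 0, so A = 234.
Conserve atomic number: 91 = Z − 1, so Z = 92.
Z = 92 is uranium, so the species is uranium-234.

U-234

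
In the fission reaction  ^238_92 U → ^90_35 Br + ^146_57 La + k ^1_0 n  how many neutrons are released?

2

Conserve mass number: 238 = 90 + 146 + k, so k = 238 − 236 = 2.
Check atomic number: 92 = 35 + 57 + 0 = 92. ✓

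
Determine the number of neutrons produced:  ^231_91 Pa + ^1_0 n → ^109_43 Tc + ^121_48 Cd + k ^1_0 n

2

Conserve mass number: 232 = 109 + 121 + k, so k = 232 − 230 = 2.
Check atomic number: 91 = 43 + 48 + 0 = 91. ✓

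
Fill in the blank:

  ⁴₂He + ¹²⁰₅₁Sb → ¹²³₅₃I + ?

Conserve mass number: 4 + 120 = 123 + A, so A = 1.
Conserve atomic number: 2 + 51 = 53 + Z, so Z = 0.
A = 1 and Z = 0 is ¹₀n — a neutron.

neutron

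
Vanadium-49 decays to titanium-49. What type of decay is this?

ΔA = 49 − 49 = 0; ΔZ = 22 − 23 = -1.
A is unchanged and Z drops by 1 — a proton has become a neutron (β⁺ emission or electron capture).

beta-plus decay or electron capture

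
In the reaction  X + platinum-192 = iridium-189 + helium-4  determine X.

Conserve mass number: A + 192 = 189 + 4, so A = 1.
Conserve atomic number: Z + 78 = 77 + 2, so Z = 1.
A = 1 and Z = 1 is hydrogen-1 — a proton.

proton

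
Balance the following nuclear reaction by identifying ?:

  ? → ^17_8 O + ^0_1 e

Conserve mass number: A = 17 + 0, so A = 17.
Conserve atomic number: Z = 8 + 1, so Z = 9.
Z = 9 is fluorine, so the species is ^17_9 F.

F-17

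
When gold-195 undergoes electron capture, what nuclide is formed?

Pt-195

Electron capture: mass number changes by +0, atomic number by -1.
A: 195 = 195; Z: 79 − 1 = 78.
Z = 78 is platinum, so the daughter is platinum-195.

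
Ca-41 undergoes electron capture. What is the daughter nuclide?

K-41

Electron capture: mass number changes by +0, atomic number by -1.
A: 41 = 41; Z: 20 − 1 = 19.
Z = 19 is potassium, so the daughter is K-41.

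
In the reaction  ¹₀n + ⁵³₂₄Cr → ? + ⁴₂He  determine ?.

Ti-50

Conserve mass number: 1 + 53 = A + 4, so A = 50.
Conserve atomic number: 0 + 24 = Z + 2, so Z = 22.
Z = 22 is titanium, so the species is ⁵⁰₂₂Ti.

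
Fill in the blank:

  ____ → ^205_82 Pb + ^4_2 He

Po-209

Conserve mass number: A = 205 + 4, so A = 209.
Conserve atomic number: Z = 82 + 2, so Z = 84.
Z = 84 is polonium, so the species is ^209_84 Po.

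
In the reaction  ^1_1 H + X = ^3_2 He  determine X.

Conserve mass number: 1 + A = 3, so A = 2.
Conserve atomic number: 1 + Z = 2, so Z = 1.
A = 2 and Z = 1 is ^2_1 H — a deuteron.

deuteron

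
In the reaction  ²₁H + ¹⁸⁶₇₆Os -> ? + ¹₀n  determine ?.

Conserve mass number: 2 + 186 = A + 1, so A = 187.
Conserve atomic number: 1 + 76 = Z + 0, so Z = 77.
Z = 77 is iridium, so the species is ¹⁸⁷₇₇Ir.

Ir-187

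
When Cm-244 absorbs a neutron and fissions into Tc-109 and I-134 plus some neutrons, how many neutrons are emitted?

Conserve mass number: 245 = 109 + 134 + k, so k = 245 − 243 = 2.
Check atomic number: 96 = 43 + 53 + 0 = 96. ✓

2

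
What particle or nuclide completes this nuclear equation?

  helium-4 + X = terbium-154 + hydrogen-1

Conserve mass number: 4 + A = 154 + 1, so A = 151.
Conserve atomic number: 2 + Z = 65 + 1, so Z = 64.
Z = 64 is gadolinium, so the species is gadolinium-151.

Gd-151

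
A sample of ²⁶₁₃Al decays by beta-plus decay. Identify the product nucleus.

Beta-plus decay: mass number changes by +0, atomic number by -1.
A: 26 = 26; Z: 13 − 1 = 12.
Z = 12 is magnesium, so the daughter is ²⁶₁₂Mg.

Mg-26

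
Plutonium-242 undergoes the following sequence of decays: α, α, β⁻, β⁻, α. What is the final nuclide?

Th-230

Start: (A, Z) = (242, 94).
After α: (238, 92).
After α: (234, 90).
After β⁻: (234, 91).
After β⁻: (234, 92).
After α: (230, 90).
Z = 90 is thorium.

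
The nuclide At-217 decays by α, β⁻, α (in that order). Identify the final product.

Start: (A, Z) = (217, 85).
After α: (213, 83).
After β⁻: (213, 84).
After α: (209, 82).
Z = 82 is lead.

Pb-209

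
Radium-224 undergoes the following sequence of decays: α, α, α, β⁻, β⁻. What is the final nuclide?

Start: (A, Z) = (224, 88).
After α: (220, 86).
After α: (216, 84).
After α: (212, 82).
After β⁻: (212, 83).
After β⁻: (212, 84).
Z = 84 is polonium.

Po-212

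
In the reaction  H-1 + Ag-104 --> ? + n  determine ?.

Cd-104

Conserve mass number: 1 + 104 = A + 1, so A = 104.
Conserve atomic number: 1 + 47 = Z + 0, so Z = 48.
Z = 48 is cadmium, so the species is Cd-104.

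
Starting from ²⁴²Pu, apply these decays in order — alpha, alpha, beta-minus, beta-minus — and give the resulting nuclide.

U-234

Start: (A, Z) = (242, 94).
After α: (238, 92).
After α: (234, 90).
After β⁻: (234, 91).
After β⁻: (234, 92).
Z = 92 is uranium.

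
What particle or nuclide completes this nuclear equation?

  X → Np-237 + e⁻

U-237

Conserve mass number: A = 237 + 0, so A = 237.
Conserve atomic number: Z = 93 − 1, so Z = 92.
Z = 92 is uranium, so the species is U-237.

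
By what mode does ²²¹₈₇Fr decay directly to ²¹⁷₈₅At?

ΔA = 217 − 221 = -4; ΔZ = 85 − 87 = -2.
A drops by 4 and Z drops by 2 — the signature of alpha emission.

alpha decay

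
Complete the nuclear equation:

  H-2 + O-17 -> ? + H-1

Conserve mass number: 2 + 17 = A + 1, so A = 18.
Conserve atomic number: 1 + 8 = Z + 1, so Z = 8.
Z = 8 is oxygen, so the species is O-18.

O-18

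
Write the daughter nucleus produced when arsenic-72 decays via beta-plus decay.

Ge-72

Beta-plus decay: mass number changes by +0, atomic number by -1.
A: 72 = 72; Z: 33 − 1 = 32.
Z = 32 is germanium, so the daughter is germanium-72.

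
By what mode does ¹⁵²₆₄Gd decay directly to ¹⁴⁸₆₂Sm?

ΔA = 148 − 152 = -4; ΔZ = 62 − 64 = -2.
A drops by 4 and Z drops by 2 — the signature of alpha emission.

alpha decay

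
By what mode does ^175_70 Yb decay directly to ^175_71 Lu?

ΔA = 175 − 175 = 0; ΔZ = 71 − 70 = +1.
A is unchanged and Z rises by 1 — a neutron has become a proton (β⁻ decay).

beta-minus decay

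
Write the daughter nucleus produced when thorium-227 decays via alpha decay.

Ra-223

Alpha decay: mass number changes by -4, atomic number by -2.
A: 227 − 4 = 223; Z: 90 − 2 = 88.
Z = 88 is radium, so the daughter is radium-223.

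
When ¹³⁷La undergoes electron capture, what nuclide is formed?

Ba-137

Electron capture: mass number changes by +0, atomic number by -1.
A: 137 = 137; Z: 57 − 1 = 56.
Z = 56 is barium, so the daughter is ¹³⁷Ba.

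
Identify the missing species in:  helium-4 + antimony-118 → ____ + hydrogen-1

Conserve mass number: 4 + 118 = A + 1, so A = 121.
Conserve atomic number: 2 + 51 = Z + 1, so Z = 52.
Z = 52 is tellurium, so the species is tellurium-121.

Te-121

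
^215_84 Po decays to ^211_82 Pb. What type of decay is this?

alpha decay

ΔA = 211 − 215 = -4; ΔZ = 82 − 84 = -2.
A drops by 4 and Z drops by 2 — the signature of alpha emission.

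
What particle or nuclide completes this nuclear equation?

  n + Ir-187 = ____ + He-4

Re-184

Conserve mass number: 1 + 187 = A + 4, so A = 184.
Conserve atomic number: 0 + 77 = Z + 2, so Z = 75.
Z = 75 is rhenium, so the species is Re-184.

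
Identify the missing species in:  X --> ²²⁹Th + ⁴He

U-233

Conserve mass number: A = 229 + 4, so A = 233.
Conserve atomic number: Z = 90 + 2, so Z = 92.
Z = 92 is uranium, so the species is ²³³U.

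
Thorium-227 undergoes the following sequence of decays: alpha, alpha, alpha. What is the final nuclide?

Start: (A, Z) = (227, 90).
After α: (223, 88).
After α: (219, 86).
After α: (215, 84).
Z = 84 is polonium.

Po-215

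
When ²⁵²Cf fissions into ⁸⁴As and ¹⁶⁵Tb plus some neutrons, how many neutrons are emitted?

Conserve mass number: 252 = 84 + 165 + k, so k = 252 − 249 = 3.
Check atomic number: 98 = 33 + 65 + 0 = 98. ✓

3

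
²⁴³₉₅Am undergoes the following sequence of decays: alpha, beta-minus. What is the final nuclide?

Pu-239

Start: (A, Z) = (243, 95).
After α: (239, 93).
After β⁻: (239, 94).
Z = 94 is plutonium.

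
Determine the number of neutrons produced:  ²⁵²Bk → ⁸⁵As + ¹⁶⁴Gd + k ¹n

Conserve mass number: 252 = 85 + 164 + k, so k = 252 − 249 = 3.
Check atomic number: 97 = 33 + 64 + 0 = 97. ✓

3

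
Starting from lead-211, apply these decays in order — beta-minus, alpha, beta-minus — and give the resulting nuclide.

Pb-207

Start: (A, Z) = (211, 82).
After β⁻: (211, 83).
After α: (207, 81).
After β⁻: (207, 82).
Z = 82 is lead.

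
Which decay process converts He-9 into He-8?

ΔA = 8 − 9 = -1; ΔZ = 2 − 2 = +0.
A drops by 1 with Z unchanged — a neutron was emitted.

neutron emission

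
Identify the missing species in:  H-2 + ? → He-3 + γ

proton

Conserve mass number: 2 + A = 3 + 0, so A = 1.
Conserve atomic number: 1 + Z = 2 + 0, so Z = 1.
A = 1 and Z = 1 is H-1 — a proton.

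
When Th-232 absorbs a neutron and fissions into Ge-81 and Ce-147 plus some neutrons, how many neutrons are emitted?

Conserve mass number: 233 = 81 + 147 + k, so k = 233 − 228 = 5.
Check atomic number: 90 = 32 + 58 + 0 = 90. ✓

5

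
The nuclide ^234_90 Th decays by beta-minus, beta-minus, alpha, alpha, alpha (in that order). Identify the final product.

Start: (A, Z) = (234, 90).
After β⁻: (234, 91).
After β⁻: (234, 92).
After α: (230, 90).
After α: (226, 88).
After α: (222, 86).
Z = 86 is radon.

Rn-222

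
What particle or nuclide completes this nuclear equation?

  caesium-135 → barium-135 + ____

beta-minus particle

Conserve mass number: 135 = 135 + A, so A = 0.
Conserve atomic number: 55 = 56 + Z, so Z = -1.
A = 0 and Z = -1 is e⁻ — a beta-minus particle.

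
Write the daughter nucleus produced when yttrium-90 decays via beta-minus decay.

Beta-minus decay: mass number changes by +0, atomic number by +1.
A: 90 = 90; Z: 39 + 1 = 40.
Z = 40 is zirconium, so the daughter is zirconium-90.

Zr-90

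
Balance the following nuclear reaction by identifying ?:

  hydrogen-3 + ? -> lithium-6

He-3

Conserve mass number: 3 + A = 6, so A = 3.
Conserve atomic number: 1 + Z = 3, so Z = 2.
Z = 2 is helium, so the species is helium-3.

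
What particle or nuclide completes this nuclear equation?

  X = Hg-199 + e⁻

Au-199

Conserve mass number: A = 199 + 0, so A = 199.
Conserve atomic number: Z = 80 − 1, so Z = 79.
Z = 79 is gold, so the species is Au-199.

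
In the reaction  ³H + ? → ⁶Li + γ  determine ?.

Conserve mass number: 3 + A = 6 + 0, so A = 3.
Conserve atomic number: 1 + Z = 3 + 0, so Z = 2.
Z = 2 is helium, so the species is ³He.

He-3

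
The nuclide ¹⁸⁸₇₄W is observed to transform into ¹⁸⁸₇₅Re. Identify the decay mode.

beta-minus decay

ΔA = 188 − 188 = 0; ΔZ = 75 − 74 = +1.
A is unchanged and Z rises by 1 — a neutron has become a proton (β⁻ decay).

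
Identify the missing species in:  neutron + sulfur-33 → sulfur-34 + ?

Conserve mass number: 1 + 33 = 34 + A, so A = 0.
Conserve atomic number: 0 + 16 = 16 + Z, so Z = 0.
A = 0 and Z = 0 is γ — a gamma ray.

gamma ray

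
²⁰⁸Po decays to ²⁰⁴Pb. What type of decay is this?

ΔA = 204 − 208 = -4; ΔZ = 82 − 84 = -2.
A drops by 4 and Z drops by 2 — the signature of alpha emission.

alpha decay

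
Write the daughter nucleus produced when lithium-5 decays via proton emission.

He-4

Proton emission: mass number changes by -1, atomic number by -1.
A: 5 − 1 = 4; Z: 3 − 1 = 2.
Z = 2 is helium, so the daughter is helium-4.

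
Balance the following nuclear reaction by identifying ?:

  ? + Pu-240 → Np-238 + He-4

Conserve mass number: A + 240 = 238 + 4, so A = 2.
Conserve atomic number: Z + 94 = 93 + 2, so Z = 1.
A = 2 and Z = 1 is H-2 — a deuteron.

deuteron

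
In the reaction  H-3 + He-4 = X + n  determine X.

Li-6

Conserve mass number: 3 + 4 = A + 1, so A = 6.
Conserve atomic number: 1 + 2 = Z + 0, so Z = 3.
Z = 3 is lithium, so the species is Li-6.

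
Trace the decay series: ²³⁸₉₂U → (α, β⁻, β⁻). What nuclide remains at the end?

Start: (A, Z) = (238, 92).
After α: (234, 90).
After β⁻: (234, 91).
After β⁻: (234, 92).
Z = 92 is uranium.

U-234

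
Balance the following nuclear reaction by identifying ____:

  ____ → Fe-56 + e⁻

Conserve mass number: A = 56 + 0, so A = 56.
Conserve atomic number: Z = 26 − 1, so Z = 25.
Z = 25 is manganese, so the species is Mn-56.

Mn-56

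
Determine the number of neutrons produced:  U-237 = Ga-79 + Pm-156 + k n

2

Conserve mass number: 237 = 79 + 156 + k, so k = 237 − 235 = 2.
Check atomic number: 92 = 31 + 61 + 0 = 92. ✓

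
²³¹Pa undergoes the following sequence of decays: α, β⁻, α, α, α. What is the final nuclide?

Po-215

Start: (A, Z) = (231, 91).
After α: (227, 89).
After β⁻: (227, 90).
After α: (223, 88).
After α: (219, 86).
After α: (215, 84).
Z = 84 is polonium.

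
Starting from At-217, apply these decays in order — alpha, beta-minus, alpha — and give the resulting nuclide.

Start: (A, Z) = (217, 85).
After α: (213, 83).
After β⁻: (213, 84).
After α: (209, 82).
Z = 82 is lead.

Pb-209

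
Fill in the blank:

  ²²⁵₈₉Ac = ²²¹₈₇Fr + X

alpha particle

Conserve mass number: 225 = 221 + A, so A = 4.
Conserve atomic number: 89 = 87 + Z, so Z = 2.
A = 4 and Z = 2 is ⁴₂He — an alpha particle.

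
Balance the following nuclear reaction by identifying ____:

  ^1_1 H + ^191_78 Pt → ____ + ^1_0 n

Conserve mass number: 1 + 191 = A + 1, so A = 191.
Conserve atomic number: 1 + 78 = Z + 0, so Z = 79.
Z = 79 is gold, so the species is ^191_79 Au.

Au-191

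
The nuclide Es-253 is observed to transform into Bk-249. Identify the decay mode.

alpha decay

ΔA = 249 − 253 = -4; ΔZ = 97 − 99 = -2.
A drops by 4 and Z drops by 2 — the signature of alpha emission.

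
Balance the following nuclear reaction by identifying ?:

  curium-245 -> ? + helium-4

Conserve mass number: 245 = A + 4, so A = 241.
Conserve atomic number: 96 = Z + 2, so Z = 94.
Z = 94 is plutonium, so the species is plutonium-241.

Pu-241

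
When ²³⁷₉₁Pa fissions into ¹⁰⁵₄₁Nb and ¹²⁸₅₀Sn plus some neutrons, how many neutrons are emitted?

4

Conserve mass number: 237 = 105 + 128 + k, so k = 237 − 233 = 4.
Check atomic number: 91 = 41 + 50 + 0 = 91. ✓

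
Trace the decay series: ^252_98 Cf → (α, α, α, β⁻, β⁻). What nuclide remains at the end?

Start: (A, Z) = (252, 98).
After α: (248, 96).
After α: (244, 94).
After α: (240, 92).
After β⁻: (240, 93).
After β⁻: (240, 94).
Z = 94 is plutonium.

Pu-240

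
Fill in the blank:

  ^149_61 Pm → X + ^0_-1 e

Sm-149

Conserve mass number: 149 = A + 0, so A = 149.
Conserve atomic number: 61 = Z − 1, so Z = 62.
Z = 62 is samarium, so the species is ^149_62 Sm.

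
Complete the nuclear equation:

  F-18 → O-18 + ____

Conserve mass number: 18 = 18 + A, so A = 0.
Conserve atomic number: 9 = 8 + Z, so Z = 1.
A = 0 and Z = 1 is e⁺ — a positron.

positron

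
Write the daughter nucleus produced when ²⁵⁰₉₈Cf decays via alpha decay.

Cm-246

Alpha decay: mass number changes by -4, atomic number by -2.
A: 250 − 4 = 246; Z: 98 − 2 = 96.
Z = 96 is curium, so the daughter is ²⁴⁶₉₆Cm.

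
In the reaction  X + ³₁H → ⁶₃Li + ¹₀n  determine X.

alpha particle

Conserve mass number: A + 3 = 6 + 1, so A = 4.
Conserve atomic number: Z + 1 = 3 + 0, so Z = 2.
A = 4 and Z = 2 is ⁴₂He — an alpha particle.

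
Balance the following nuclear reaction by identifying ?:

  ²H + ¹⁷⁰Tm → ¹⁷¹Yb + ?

neutron

Conserve mass number: 2 + 170 = 171 + A, so A = 1.
Conserve atomic number: 1 + 69 = 70 + Z, so Z = 0.
A = 1 and Z = 0 is ¹n — a neutron.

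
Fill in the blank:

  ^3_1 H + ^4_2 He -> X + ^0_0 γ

Conserve mass number: 3 + 4 = A + 0, so A = 7.
Conserve atomic number: 1 + 2 = Z + 0, so Z = 3.
Z = 3 is lithium, so the species is ^7_3 Li.

Li-7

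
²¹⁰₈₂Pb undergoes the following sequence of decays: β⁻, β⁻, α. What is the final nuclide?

Start: (A, Z) = (210, 82).
After β⁻: (210, 83).
After β⁻: (210, 84).
After α: (206, 82).
Z = 82 is lead.

Pb-206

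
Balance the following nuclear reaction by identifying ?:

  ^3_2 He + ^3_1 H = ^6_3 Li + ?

gamma ray

Conserve mass number: 3 + 3 = 6 + A, so A = 0.
Conserve atomic number: 2 + 1 = 3 + Z, so Z = 0.
A = 0 and Z = 0 is ^0_0 γ — a gamma ray.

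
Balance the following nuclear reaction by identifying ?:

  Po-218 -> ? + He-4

Conserve mass number: 218 = A + 4, so A = 214.
Conserve atomic number: 84 = Z + 2, so Z = 82.
Z = 82 is lead, so the species is Pb-214.

Pb-214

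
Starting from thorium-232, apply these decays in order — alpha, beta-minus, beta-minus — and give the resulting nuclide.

Start: (A, Z) = (232, 90).
After α: (228, 88).
After β⁻: (228, 89).
After β⁻: (228, 90).
Z = 90 is thorium.

Th-228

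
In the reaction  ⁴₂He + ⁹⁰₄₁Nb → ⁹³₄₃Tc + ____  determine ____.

Conserve mass number: 4 + 90 = 93 + A, so A = 1.
Conserve atomic number: 2 + 41 = 43 + Z, so Z = 0.
A = 1 and Z = 0 is ¹₀n — a neutron.

neutron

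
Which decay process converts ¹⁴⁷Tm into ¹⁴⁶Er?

proton emission

ΔA = 146 − 147 = -1; ΔZ = 68 − 69 = -1.
A drops by 1 and Z drops by 1 — a proton was emitted.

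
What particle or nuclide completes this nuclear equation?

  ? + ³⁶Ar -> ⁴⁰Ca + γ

alpha particle

Conserve mass number: A + 36 = 40 + 0, so A = 4.
Conserve atomic number: Z + 18 = 20 + 0, so Z = 2.
A = 4 and Z = 2 is ⁴He — an alpha particle.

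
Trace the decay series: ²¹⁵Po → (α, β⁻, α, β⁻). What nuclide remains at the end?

Pb-207

Start: (A, Z) = (215, 84).
After α: (211, 82).
After β⁻: (211, 83).
After α: (207, 81).
After β⁻: (207, 82).
Z = 82 is lead.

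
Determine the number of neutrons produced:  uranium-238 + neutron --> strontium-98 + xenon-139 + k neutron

Conserve mass number: 239 = 98 + 139 + k, so k = 239 − 237 = 2.
Check atomic number: 92 = 38 + 54 + 0 = 92. ✓

2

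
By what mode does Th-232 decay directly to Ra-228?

alpha decay

ΔA = 228 − 232 = -4; ΔZ = 88 − 90 = -2.
A drops by 4 and Z drops by 2 — the signature of alpha emission.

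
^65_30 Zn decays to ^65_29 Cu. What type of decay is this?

ΔA = 65 − 65 = 0; ΔZ = 29 − 30 = -1.
A is unchanged and Z drops by 1 — a proton has become a neutron (β⁺ emission or electron capture).

beta-plus decay or electron capture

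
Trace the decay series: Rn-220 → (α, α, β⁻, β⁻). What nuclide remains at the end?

Po-212

Start: (A, Z) = (220, 86).
After α: (216, 84).
After α: (212, 82).
After β⁻: (212, 83).
After β⁻: (212, 84).
Z = 84 is polonium.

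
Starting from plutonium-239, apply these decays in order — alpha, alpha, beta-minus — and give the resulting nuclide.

Pa-231

Start: (A, Z) = (239, 94).
After α: (235, 92).
After α: (231, 90).
After β⁻: (231, 91).
Z = 91 is protactinium.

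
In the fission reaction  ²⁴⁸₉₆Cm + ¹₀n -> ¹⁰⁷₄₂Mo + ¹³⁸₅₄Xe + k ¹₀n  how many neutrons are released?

Conserve mass number: 249 = 107 + 138 + k, so k = 249 − 245 = 4.
Check atomic number: 96 = 42 + 54 + 0 = 96. ✓

4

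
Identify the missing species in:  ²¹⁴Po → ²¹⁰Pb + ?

Conserve mass number: 214 = 210 + A, so A = 4.
Conserve atomic number: 84 = 82 + Z, so Z = 2.
A = 4 and Z = 2 is ⁴He — an alpha particle.

alpha particle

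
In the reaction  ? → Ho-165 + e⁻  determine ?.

Conserve mass number: A = 165 + 0, so A = 165.
Conserve atomic number: Z = 67 − 1, so Z = 66.
Z = 66 is dysprosium, so the species is Dy-165.

Dy-165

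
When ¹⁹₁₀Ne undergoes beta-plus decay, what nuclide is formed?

Beta-plus decay: mass number changes by +0, atomic number by -1.
A: 19 = 19; Z: 10 − 1 = 9.
Z = 9 is fluorine, so the daughter is ¹⁹₉F.

F-19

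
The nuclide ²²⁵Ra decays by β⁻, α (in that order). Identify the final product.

Start: (A, Z) = (225, 88).
After β⁻: (225, 89).
After α: (221, 87).
Z = 87 is francium.

Fr-221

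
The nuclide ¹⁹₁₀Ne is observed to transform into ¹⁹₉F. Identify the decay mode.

beta-plus decay or electron capture

ΔA = 19 − 19 = 0; ΔZ = 9 − 10 = -1.
A is unchanged and Z drops by 1 — a proton has become a neutron (β⁺ emission or electron capture).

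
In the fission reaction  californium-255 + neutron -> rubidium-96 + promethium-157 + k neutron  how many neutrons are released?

Conserve mass number: 256 = 96 + 157 + k, so k = 256 − 253 = 3.
Check atomic number: 98 = 37 + 61 + 0 = 98. ✓

3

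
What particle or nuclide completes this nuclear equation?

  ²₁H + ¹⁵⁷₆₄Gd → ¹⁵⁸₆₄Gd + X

Conserve mass number: 2 + 157 = 158 + A, so A = 1.
Conserve atomic number: 1 + 64 = 64 + Z, so Z = 1.
A = 1 and Z = 1 is ¹₁H — a proton.

proton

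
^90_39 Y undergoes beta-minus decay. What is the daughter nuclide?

Beta-minus decay: mass number changes by +0, atomic number by +1.
A: 90 = 90; Z: 39 + 1 = 40.
Z = 40 is zirconium, so the daughter is ^90_40 Zr.

Zr-90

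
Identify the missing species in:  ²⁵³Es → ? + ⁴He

Conserve mass number: 253 = A + 4, so A = 249.
Conserve atomic number: 99 = Z + 2, so Z = 97.
Z = 97 is berkelium, so the species is ²⁴⁹Bk.

Bk-249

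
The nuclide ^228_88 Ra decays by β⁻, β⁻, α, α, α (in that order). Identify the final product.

Start: (A, Z) = (228, 88).
After β⁻: (228, 89).
After β⁻: (228, 90).
After α: (224, 88).
After α: (220, 86).
After α: (216, 84).
Z = 84 is polonium.

Po-216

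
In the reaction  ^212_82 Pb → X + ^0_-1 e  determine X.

Bi-212

Conserve mass number: 212 = A + 0, so A = 212.
Conserve atomic number: 82 = Z − 1, so Z = 83.
Z = 83 is bismuth, so the species is ^212_83 Bi.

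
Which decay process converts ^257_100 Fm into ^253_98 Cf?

alpha decay

ΔA = 253 − 257 = -4; ΔZ = 98 − 100 = -2.
A drops by 4 and Z drops by 2 — the signature of alpha emission.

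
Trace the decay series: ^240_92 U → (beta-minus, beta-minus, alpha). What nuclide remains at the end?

U-236

Start: (A, Z) = (240, 92).
After β⁻: (240, 93).
After β⁻: (240, 94).
After α: (236, 92).
Z = 92 is uranium.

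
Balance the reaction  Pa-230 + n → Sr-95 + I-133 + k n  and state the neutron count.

3

Conserve mass number: 231 = 95 + 133 + k, so k = 231 − 228 = 3.
Check atomic number: 91 = 38 + 53 + 0 = 91. ✓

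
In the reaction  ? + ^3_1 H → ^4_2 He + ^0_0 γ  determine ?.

proton

Conserve mass number: A + 3 = 4 + 0, so A = 1.
Conserve atomic number: Z + 1 = 2 + 0, so Z = 1.
A = 1 and Z = 1 is ^1_1 H — a proton.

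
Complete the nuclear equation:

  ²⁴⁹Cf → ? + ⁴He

Conserve mass number: 249 = A + 4, so A = 245.
Conserve atomic number: 98 = Z + 2, so Z = 96.
Z = 96 is curium, so the species is ²⁴⁵Cm.

Cm-245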